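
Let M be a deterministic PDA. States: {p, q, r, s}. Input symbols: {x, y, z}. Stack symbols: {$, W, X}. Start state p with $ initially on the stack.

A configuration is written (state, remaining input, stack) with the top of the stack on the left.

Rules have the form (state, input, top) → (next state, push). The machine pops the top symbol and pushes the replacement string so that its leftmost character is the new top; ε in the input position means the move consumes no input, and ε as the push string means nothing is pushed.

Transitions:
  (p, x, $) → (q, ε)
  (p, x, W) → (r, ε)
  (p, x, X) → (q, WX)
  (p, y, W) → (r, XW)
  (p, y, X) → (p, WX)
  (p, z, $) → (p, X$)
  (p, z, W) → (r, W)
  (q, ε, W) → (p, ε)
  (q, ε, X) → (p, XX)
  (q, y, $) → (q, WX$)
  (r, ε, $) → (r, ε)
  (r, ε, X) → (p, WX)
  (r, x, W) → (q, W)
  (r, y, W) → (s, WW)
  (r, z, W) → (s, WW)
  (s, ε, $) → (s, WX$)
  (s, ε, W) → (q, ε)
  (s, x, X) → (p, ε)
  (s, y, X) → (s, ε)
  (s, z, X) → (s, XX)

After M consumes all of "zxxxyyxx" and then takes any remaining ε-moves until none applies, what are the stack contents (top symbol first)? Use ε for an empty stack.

WXWX$

(p, zxxxyyxx, $) ⊢ (p, xxxyyxx, X$) ⊢ (q, xxyyxx, WX$) ⊢ (p, xxyyxx, X$) ⊢ (q, xyyxx, WX$) ⊢ (p, xyyxx, X$) ⊢ (q, yyxx, WX$) ⊢ (p, yyxx, X$) ⊢ (p, yxx, WX$) ⊢ (r, xx, XWX$) ⊢ (p, xx, WXWX$) ⊢ (r, x, XWX$) ⊢ (p, x, WXWX$) ⊢ (r, ε, XWX$) ⊢ (p, ε, WXWX$)
All input consumed in state p with stack WXWX$.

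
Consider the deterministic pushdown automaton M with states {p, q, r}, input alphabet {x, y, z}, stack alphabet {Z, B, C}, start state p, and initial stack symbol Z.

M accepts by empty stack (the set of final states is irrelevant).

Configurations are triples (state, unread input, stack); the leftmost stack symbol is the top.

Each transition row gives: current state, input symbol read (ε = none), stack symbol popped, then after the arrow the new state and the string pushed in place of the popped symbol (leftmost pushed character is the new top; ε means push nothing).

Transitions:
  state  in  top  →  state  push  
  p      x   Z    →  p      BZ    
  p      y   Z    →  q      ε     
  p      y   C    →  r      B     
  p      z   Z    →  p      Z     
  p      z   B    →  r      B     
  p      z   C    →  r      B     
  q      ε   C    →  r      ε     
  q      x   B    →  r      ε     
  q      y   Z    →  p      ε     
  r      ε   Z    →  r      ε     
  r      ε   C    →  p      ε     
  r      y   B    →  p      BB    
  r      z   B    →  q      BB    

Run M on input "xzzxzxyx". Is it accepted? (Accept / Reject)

Reject

(p, xzzxzxyx, Z)
  read x, top Z: go to p, push BZ → (p, zzxzxyx, BZ)
  read z, top B: go to r, push B → (r, zxzxyx, BZ)
  read z, top B: go to q, push BB → (q, xzxyx, BBZ)
  read x, top B: go to r, push ε → (r, zxyx, BZ)
  read z, top B: go to q, push BB → (q, xyx, BBZ)
  read x, top B: go to r, push ε → (r, yx, BZ)
  read y, top B: go to p, push BB → (p, x, BBZ)
No transition applies at (p, x, BBZ); input not fully consumed.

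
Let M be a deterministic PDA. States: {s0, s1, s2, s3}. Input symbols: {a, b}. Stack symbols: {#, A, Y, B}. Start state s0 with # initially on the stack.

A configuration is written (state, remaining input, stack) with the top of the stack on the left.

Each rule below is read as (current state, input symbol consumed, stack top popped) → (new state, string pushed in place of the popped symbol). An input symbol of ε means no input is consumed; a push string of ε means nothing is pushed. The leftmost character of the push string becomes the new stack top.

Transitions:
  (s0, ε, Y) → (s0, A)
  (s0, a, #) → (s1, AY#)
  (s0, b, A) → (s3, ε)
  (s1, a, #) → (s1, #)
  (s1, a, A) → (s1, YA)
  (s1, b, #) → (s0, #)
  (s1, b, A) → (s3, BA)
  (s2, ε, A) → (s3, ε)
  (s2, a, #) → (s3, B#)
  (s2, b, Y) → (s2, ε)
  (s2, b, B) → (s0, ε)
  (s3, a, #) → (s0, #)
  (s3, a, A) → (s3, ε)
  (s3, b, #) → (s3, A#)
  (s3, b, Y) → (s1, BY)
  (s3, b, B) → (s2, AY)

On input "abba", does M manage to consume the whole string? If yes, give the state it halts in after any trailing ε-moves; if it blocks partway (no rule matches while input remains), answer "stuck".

stuck

(s0, abba, #) ⊢ (s1, bba, AY#) ⊢ (s3, ba, BAY#) ⊢ (s2, a, AYAY#) ⊢ (s3, a, YAY#)
No transition for (s3, a, top Y); M blocks with input a remaining.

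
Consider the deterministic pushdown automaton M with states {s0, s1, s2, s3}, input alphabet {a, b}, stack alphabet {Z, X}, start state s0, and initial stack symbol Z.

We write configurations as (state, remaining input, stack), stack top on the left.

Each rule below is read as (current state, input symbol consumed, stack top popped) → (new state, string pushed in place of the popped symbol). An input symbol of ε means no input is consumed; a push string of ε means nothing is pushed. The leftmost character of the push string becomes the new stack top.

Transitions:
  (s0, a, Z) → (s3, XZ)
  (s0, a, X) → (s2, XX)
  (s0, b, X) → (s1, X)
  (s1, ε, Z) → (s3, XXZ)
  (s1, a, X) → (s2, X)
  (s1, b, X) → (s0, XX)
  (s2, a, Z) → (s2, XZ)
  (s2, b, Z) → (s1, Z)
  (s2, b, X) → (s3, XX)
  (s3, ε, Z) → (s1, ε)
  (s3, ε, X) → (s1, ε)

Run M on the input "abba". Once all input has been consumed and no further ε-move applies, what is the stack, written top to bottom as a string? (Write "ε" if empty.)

XXZ

(s0, abba, Z)
  read a, top Z: go to s3, push XZ → (s3, bba, XZ)
  ε-move, top X: go to s1, push ε → (s1, bba, Z)
  ε-move, top Z: go to s3, push XXZ → (s3, bba, XXZ)
  ε-move, top X: go to s1, push ε → (s1, bba, XZ)
  read b, top X: go to s0, push XX → (s0, ba, XXZ)
  read b, top X: go to s1, push X → (s1, a, XXZ)
  read a, top X: go to s2, push X → (s2, ε, XXZ)
All input consumed in state s2 with stack XXZ.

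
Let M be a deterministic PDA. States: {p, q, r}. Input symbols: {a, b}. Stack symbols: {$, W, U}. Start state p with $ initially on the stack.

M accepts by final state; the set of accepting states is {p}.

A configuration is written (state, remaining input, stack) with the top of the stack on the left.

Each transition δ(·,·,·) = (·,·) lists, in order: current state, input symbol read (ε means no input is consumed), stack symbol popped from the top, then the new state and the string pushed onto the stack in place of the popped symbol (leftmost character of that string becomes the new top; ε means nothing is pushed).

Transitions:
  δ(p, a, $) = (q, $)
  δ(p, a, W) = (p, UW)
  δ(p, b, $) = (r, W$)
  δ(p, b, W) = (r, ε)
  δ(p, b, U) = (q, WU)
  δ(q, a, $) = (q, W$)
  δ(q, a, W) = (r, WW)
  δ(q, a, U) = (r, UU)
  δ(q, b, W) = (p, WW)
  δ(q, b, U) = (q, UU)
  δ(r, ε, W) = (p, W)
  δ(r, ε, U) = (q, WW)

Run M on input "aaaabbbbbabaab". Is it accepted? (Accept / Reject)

(p, aaaabbbbbabaab, $)
  read a, top $: go to q, push $ → (q, aaabbbbbabaab, $)
  read a, top $: go to q, push W$ → (q, aabbbbbabaab, W$)
  read a, top W: go to r, push WW → (r, abbbbbabaab, WW$)
  ε-move, top W: go to p, push W → (p, abbbbbabaab, WW$)
  read a, top W: go to p, push UW → (p, bbbbbabaab, UWW$)
  read b, top U: go to q, push WU → (q, bbbbabaab, WUWW$)
  read b, top W: go to p, push WW → (p, bbbabaab, WWUWW$)
  read b, top W: go to r, push ε → (r, bbabaab, WUWW$)
  ε-move, top W: go to p, push W → (p, bbabaab, WUWW$)
  read b, top W: go to r, push ε → (r, babaab, UWW$)
  ε-move, top U: go to q, push WW → (q, babaab, WWWW$)
  read b, top W: go to p, push WW → (p, abaab, WWWWW$)
  read a, top W: go to p, push UW → (p, baab, UWWWWW$)
  read b, top U: go to q, push WU → (q, aab, WUWWWWW$)
  read a, top W: go to r, push WW → (r, ab, WWUWWWWW$)
  ε-move, top W: go to p, push W → (p, ab, WWUWWWWW$)
  read a, top W: go to p, push UW → (p, b, UWWUWWWWW$)
  read b, top U: go to q, push WU → (q, ε, WUWWUWWWWW$)
All input consumed; state q ∉ F and no further ε-move applies.

Reject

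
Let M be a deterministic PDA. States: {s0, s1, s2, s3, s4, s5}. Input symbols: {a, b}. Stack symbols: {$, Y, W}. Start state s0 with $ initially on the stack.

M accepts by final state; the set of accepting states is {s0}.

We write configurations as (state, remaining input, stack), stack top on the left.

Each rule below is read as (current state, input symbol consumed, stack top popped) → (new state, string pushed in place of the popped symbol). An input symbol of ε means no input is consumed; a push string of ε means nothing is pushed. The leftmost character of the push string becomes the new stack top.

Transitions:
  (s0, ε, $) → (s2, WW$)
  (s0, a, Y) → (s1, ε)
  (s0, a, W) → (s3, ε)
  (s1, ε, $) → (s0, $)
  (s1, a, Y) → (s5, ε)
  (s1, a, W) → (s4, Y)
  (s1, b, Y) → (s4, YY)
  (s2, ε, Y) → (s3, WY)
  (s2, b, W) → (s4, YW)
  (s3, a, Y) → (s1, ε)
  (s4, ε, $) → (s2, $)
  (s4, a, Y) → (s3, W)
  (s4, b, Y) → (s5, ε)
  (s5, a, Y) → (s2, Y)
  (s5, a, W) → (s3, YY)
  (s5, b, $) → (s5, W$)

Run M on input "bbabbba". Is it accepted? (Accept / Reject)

Reject

(s0, bbabbba, $) ⊢ (s2, bbabbba, WW$) ⊢ (s4, babbba, YWW$) ⊢ (s5, abbba, WW$) ⊢ (s3, bbba, YYW$)
No transition applies at (s3, bbba, YYW$); input not fully consumed.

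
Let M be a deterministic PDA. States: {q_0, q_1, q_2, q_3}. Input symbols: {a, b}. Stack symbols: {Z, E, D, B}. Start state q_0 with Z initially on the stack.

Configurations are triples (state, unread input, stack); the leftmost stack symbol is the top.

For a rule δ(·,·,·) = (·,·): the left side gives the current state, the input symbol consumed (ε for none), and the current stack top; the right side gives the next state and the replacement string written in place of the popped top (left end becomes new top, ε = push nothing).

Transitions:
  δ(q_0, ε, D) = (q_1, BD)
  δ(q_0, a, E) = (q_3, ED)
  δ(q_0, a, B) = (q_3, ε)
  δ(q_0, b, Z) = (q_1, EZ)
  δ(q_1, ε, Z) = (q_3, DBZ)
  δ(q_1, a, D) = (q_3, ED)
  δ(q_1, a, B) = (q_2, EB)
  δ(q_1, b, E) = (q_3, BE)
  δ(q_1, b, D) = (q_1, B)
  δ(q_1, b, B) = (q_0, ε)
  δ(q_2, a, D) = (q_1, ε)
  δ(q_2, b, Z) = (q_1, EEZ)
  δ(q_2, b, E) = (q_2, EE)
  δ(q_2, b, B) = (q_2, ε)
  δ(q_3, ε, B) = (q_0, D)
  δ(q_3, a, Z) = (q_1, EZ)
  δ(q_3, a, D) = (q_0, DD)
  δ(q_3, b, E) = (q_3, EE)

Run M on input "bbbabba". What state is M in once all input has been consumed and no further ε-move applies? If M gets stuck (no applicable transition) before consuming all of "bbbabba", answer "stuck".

(q_0, bbbabba, Z)
  read b, top Z: go to q_1, push EZ → (q_1, bbabba, EZ)
  read b, top E: go to q_3, push BE → (q_3, babba, BEZ)
  ε-move, top B: go to q_0, push D → (q_0, babba, DEZ)
  ε-move, top D: go to q_1, push BD → (q_1, babba, BDEZ)
  read b, top B: go to q_0, push ε → (q_0, abba, DEZ)
  ε-move, top D: go to q_1, push BD → (q_1, abba, BDEZ)
  read a, top B: go to q_2, push EB → (q_2, bba, EBDEZ)
  read b, top E: go to q_2, push EE → (q_2, ba, EEBDEZ)
  read b, top E: go to q_2, push EE → (q_2, a, EEEBDEZ)
No transition for (q_2, a, top E); M blocks with input a remaining.

stuck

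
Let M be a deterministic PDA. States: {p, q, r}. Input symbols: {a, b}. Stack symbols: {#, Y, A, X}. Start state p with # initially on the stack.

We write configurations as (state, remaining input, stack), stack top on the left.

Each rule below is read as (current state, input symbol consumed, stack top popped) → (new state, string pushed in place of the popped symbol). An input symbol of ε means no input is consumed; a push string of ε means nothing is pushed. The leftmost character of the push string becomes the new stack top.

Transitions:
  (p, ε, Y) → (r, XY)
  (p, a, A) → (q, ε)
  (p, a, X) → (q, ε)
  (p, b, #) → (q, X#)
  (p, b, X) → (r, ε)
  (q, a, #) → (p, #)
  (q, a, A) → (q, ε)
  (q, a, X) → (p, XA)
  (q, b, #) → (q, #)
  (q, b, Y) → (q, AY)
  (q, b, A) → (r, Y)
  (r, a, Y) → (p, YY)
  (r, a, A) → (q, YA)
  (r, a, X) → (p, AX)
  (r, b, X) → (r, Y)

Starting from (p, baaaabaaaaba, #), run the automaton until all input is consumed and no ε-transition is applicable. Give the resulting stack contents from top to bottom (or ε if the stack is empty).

XA#

(p, baaaabaaaaba, #)
  read b, top #: go to q, push X# → (q, aaaabaaaaba, X#)
  read a, top X: go to p, push XA → (p, aaabaaaaba, XA#)
  read a, top X: go to q, push ε → (q, aabaaaaba, A#)
  read a, top A: go to q, push ε → (q, abaaaaba, #)
  read a, top #: go to p, push # → (p, baaaaba, #)
  read b, top #: go to q, push X# → (q, aaaaba, X#)
  read a, top X: go to p, push XA → (p, aaaba, XA#)
  read a, top X: go to q, push ε → (q, aaba, A#)
  read a, top A: go to q, push ε → (q, aba, #)
  read a, top #: go to p, push # → (p, ba, #)
  read b, top #: go to q, push X# → (q, a, X#)
  read a, top X: go to p, push XA → (p, ε, XA#)
All input consumed in state p with stack XA#.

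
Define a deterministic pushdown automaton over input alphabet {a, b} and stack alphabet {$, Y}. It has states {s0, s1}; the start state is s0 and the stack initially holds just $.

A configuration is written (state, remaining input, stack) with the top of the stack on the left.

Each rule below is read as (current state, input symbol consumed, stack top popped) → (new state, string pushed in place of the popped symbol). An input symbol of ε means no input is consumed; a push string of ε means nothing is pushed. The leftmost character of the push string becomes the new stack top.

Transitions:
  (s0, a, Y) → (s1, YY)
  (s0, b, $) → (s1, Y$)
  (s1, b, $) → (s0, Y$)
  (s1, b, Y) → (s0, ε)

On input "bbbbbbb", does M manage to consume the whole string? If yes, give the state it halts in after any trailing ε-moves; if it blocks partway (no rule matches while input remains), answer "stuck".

(s0, bbbbbbb, $) ⊢ (s1, bbbbbb, Y$) ⊢ (s0, bbbbb, $) ⊢ (s1, bbbb, Y$) ⊢ (s0, bbb, $) ⊢ (s1, bb, Y$) ⊢ (s0, b, $) ⊢ (s1, ε, Y$)
All input consumed; M is in state s1.

s1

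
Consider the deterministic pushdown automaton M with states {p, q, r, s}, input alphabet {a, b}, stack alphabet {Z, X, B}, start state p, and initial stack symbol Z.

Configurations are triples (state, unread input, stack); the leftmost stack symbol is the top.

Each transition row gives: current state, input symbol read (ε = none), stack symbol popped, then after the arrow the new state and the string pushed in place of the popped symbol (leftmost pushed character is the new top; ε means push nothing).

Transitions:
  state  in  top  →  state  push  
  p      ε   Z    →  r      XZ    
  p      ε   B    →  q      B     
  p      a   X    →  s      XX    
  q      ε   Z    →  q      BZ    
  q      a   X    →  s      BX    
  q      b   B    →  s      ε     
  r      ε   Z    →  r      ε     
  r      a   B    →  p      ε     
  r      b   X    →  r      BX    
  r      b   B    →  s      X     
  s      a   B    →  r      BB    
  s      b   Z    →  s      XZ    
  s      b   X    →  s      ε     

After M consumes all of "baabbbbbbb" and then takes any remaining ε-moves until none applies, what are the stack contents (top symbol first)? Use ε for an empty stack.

XZ

(p, baabbbbbbb, Z) ⊢ (r, baabbbbbbb, XZ) ⊢ (r, aabbbbbbb, BXZ) ⊢ (p, abbbbbbb, XZ) ⊢ (s, bbbbbbb, XXZ) ⊢ (s, bbbbbb, XZ) ⊢ (s, bbbbb, Z) ⊢ (s, bbbb, XZ) ⊢ (s, bbb, Z) ⊢ (s, bb, XZ) ⊢ (s, b, Z) ⊢ (s, ε, XZ)
All input consumed in state s with stack XZ.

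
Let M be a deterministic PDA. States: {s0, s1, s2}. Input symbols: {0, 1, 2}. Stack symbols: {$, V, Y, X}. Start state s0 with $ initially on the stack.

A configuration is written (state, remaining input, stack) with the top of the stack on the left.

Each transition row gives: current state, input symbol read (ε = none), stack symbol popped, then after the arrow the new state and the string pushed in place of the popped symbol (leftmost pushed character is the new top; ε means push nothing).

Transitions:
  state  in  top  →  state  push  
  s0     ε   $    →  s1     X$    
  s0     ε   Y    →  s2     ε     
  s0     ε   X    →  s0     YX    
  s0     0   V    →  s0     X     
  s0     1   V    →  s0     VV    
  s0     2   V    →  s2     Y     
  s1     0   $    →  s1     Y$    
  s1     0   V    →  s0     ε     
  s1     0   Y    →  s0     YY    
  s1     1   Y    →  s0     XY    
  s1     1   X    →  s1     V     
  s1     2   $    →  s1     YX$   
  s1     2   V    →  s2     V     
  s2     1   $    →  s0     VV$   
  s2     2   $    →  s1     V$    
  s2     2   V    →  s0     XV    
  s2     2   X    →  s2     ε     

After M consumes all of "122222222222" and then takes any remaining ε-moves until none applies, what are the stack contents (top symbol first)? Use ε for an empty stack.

V$

(s0, 122222222222, $)
  ε-move, top $: go to s1, push X$ → (s1, 122222222222, X$)
  read 1, top X: go to s1, push V → (s1, 22222222222, V$)
  read 2, top V: go to s2, push V → (s2, 2222222222, V$)
  read 2, top V: go to s0, push XV → (s0, 222222222, XV$)
  ε-move, top X: go to s0, push YX → (s0, 222222222, YXV$)
  ε-move, top Y: go to s2, push ε → (s2, 222222222, XV$)
  read 2, top X: go to s2, push ε → (s2, 22222222, V$)
  read 2, top V: go to s0, push XV → (s0, 2222222, XV$)
  ε-move, top X: go to s0, push YX → (s0, 2222222, YXV$)
  ε-move, top Y: go to s2, push ε → (s2, 2222222, XV$)
  read 2, top X: go to s2, push ε → (s2, 222222, V$)
  read 2, top V: go to s0, push XV → (s0, 22222, XV$)
  ε-move, top X: go to s0, push YX → (s0, 22222, YXV$)
  ε-move, top Y: go to s2, push ε → (s2, 22222, XV$)
  read 2, top X: go to s2, push ε → (s2, 2222, V$)
  read 2, top V: go to s0, push XV → (s0, 222, XV$)
  ε-move, top X: go to s0, push YX → (s0, 222, YXV$)
  ε-move, top Y: go to s2, push ε → (s2, 222, XV$)
  read 2, top X: go to s2, push ε → (s2, 22, V$)
  read 2, top V: go to s0, push XV → (s0, 2, XV$)
  ε-move, top X: go to s0, push YX → (s0, 2, YXV$)
  ε-move, top Y: go to s2, push ε → (s2, 2, XV$)
  read 2, top X: go to s2, push ε → (s2, ε, V$)
All input consumed in state s2 with stack V$.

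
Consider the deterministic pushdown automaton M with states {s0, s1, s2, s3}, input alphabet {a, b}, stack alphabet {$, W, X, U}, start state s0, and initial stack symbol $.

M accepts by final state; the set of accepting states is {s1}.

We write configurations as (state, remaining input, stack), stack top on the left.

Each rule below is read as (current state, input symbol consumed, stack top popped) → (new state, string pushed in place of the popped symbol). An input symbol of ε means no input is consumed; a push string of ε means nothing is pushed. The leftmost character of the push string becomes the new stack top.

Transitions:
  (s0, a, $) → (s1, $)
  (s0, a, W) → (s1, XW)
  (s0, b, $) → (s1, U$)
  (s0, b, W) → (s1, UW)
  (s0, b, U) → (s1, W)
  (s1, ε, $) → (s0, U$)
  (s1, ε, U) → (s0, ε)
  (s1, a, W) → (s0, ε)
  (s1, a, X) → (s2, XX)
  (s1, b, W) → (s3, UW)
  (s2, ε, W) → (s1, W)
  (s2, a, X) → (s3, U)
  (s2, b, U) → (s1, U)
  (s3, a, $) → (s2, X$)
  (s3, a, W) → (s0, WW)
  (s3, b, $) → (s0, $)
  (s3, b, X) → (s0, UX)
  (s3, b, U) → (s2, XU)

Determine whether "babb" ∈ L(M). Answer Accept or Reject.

Reject

(s0, babb, $)
  read b, top $: go to s1, push U$ → (s1, abb, U$)
  ε-move, top U: go to s0, push ε → (s0, abb, $)
  read a, top $: go to s1, push $ → (s1, bb, $)
  ε-move, top $: go to s0, push U$ → (s0, bb, U$)
  read b, top U: go to s1, push W → (s1, b, W$)
  read b, top W: go to s3, push UW → (s3, ε, UW$)
All input consumed; state s3 ∉ F and no further ε-move applies.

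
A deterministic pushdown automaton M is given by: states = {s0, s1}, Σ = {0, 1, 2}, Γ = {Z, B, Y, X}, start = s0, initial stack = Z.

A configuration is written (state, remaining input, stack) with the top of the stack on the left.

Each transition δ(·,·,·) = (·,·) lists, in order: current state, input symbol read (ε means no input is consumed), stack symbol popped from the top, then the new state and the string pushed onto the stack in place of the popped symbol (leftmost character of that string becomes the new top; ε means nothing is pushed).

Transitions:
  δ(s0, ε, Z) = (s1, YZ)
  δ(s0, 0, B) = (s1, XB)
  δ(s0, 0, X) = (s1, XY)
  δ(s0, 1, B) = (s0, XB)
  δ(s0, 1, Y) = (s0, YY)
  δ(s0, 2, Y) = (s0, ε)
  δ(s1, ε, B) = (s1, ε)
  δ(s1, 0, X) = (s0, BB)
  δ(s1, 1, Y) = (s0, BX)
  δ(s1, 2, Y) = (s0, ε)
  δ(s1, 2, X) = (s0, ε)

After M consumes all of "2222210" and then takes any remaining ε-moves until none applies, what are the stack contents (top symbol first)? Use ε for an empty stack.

XBXZ

(s0, 2222210, Z)
  ε-move, top Z: go to s1, push YZ → (s1, 2222210, YZ)
  read 2, top Y: go to s0, push ε → (s0, 222210, Z)
  ε-move, top Z: go to s1, push YZ → (s1, 222210, YZ)
  read 2, top Y: go to s0, push ε → (s0, 22210, Z)
  ε-move, top Z: go to s1, push YZ → (s1, 22210, YZ)
  read 2, top Y: go to s0, push ε → (s0, 2210, Z)
  ε-move, top Z: go to s1, push YZ → (s1, 2210, YZ)
  read 2, top Y: go to s0, push ε → (s0, 210, Z)
  ε-move, top Z: go to s1, push YZ → (s1, 210, YZ)
  read 2, top Y: go to s0, push ε → (s0, 10, Z)
  ε-move, top Z: go to s1, push YZ → (s1, 10, YZ)
  read 1, top Y: go to s0, push BX → (s0, 0, BXZ)
  read 0, top B: go to s1, push XB → (s1, ε, XBXZ)
All input consumed in state s1 with stack XBXZ.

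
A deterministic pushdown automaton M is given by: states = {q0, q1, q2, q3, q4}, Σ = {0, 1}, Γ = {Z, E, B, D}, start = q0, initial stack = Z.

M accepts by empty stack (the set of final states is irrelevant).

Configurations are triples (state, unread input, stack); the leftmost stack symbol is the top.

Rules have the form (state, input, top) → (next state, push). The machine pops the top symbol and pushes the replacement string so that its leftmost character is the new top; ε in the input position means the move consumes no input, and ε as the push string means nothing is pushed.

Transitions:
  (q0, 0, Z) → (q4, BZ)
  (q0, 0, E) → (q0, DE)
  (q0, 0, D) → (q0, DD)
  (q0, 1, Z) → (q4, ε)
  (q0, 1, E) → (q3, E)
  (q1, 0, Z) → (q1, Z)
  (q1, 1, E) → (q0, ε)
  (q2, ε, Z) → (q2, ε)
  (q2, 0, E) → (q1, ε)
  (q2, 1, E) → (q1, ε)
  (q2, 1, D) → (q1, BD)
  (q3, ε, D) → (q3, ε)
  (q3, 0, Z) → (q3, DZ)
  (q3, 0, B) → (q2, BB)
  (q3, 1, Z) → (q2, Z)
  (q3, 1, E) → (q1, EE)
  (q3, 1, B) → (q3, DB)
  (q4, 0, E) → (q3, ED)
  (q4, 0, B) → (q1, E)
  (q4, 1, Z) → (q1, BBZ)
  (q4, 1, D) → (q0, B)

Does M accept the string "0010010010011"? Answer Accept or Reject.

(q0, 0010010010011, Z) ⊢ (q4, 010010010011, BZ) ⊢ (q1, 10010010011, EZ) ⊢ (q0, 0010010011, Z) ⊢ (q4, 010010011, BZ) ⊢ (q1, 10010011, EZ) ⊢ (q0, 0010011, Z) ⊢ (q4, 010011, BZ) ⊢ (q1, 10011, EZ) ⊢ (q0, 0011, Z) ⊢ (q4, 011, BZ) ⊢ (q1, 11, EZ) ⊢ (q0, 1, Z) ⊢ (q4, ε, ε)
All input consumed and the stack is empty.

Accept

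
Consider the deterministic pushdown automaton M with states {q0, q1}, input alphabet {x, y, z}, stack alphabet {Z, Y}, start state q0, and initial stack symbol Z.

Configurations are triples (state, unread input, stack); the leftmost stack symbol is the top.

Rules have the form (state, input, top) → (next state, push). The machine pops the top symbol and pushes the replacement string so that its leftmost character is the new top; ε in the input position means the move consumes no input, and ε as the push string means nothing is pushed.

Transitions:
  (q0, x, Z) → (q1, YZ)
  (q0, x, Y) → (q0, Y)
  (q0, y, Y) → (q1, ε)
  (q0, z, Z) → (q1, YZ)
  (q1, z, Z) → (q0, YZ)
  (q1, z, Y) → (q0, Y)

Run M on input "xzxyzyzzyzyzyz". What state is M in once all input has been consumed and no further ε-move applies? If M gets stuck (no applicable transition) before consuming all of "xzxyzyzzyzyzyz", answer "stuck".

stuck

(q0, xzxyzyzzyzyzyz, Z)
  read x, top Z: go to q1, push YZ → (q1, zxyzyzzyzyzyz, YZ)
  read z, top Y: go to q0, push Y → (q0, xyzyzzyzyzyz, YZ)
  read x, top Y: go to q0, push Y → (q0, yzyzzyzyzyz, YZ)
  read y, top Y: go to q1, push ε → (q1, zyzzyzyzyz, Z)
  read z, top Z: go to q0, push YZ → (q0, yzzyzyzyz, YZ)
  read y, top Y: go to q1, push ε → (q1, zzyzyzyz, Z)
  read z, top Z: go to q0, push YZ → (q0, zyzyzyz, YZ)
No transition for (q0, z, top Y); M blocks with input zyzyzyz remaining.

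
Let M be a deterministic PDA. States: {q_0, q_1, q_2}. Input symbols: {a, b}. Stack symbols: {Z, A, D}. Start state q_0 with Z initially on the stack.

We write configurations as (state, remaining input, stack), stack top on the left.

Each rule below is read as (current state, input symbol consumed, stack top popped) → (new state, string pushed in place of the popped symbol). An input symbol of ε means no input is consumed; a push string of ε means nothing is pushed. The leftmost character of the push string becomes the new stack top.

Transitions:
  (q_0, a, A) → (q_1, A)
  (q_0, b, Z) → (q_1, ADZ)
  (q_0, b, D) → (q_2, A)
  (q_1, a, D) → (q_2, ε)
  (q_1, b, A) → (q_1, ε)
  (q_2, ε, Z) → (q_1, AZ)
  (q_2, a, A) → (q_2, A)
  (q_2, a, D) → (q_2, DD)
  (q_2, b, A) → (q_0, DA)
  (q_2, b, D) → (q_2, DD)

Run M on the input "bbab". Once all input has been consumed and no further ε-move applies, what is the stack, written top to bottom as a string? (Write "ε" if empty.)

Z

(q_0, bbab, Z)
  read b, top Z: go to q_1, push ADZ → (q_1, bab, ADZ)
  read b, top A: go to q_1, push ε → (q_1, ab, DZ)
  read a, top D: go to q_2, push ε → (q_2, b, Z)
  ε-move, top Z: go to q_1, push AZ → (q_1, b, AZ)
  read b, top A: go to q_1, push ε → (q_1, ε, Z)
All input consumed in state q_1 with stack Z.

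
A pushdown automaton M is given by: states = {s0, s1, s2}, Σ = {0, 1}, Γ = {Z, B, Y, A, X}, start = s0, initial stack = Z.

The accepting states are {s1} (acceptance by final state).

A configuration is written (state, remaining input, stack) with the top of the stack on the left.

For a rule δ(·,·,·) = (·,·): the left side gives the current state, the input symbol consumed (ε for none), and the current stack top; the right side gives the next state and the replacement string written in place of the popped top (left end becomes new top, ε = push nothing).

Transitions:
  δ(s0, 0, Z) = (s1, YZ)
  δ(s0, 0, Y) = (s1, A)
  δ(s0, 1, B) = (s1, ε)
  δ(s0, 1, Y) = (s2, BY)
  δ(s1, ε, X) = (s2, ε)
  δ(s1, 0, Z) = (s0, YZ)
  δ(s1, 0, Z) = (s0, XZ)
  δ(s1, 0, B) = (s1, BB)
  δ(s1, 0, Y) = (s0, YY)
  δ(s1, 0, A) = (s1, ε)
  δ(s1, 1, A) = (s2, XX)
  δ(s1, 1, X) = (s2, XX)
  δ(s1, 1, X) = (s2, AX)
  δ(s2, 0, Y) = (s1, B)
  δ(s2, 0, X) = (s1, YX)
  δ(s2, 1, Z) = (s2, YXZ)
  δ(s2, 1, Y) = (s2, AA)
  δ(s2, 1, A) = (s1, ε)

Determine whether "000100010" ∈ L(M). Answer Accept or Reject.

Accept

One accepting computation: (s0, 000100010, Z) ⊢ (s1, 00100010, YZ) ⊢ (s0, 0100010, YYZ) ⊢ (s1, 100010, AYZ) ⊢ (s2, 00010, XXYZ) ⊢ (s1, 0010, YXXYZ) ⊢ (s0, 010, YYXXYZ) ⊢ (s1, 10, AYXXYZ) ⊢ (s2, 0, XXYXXYZ) ⊢ (s1, ε, YXXYXXYZ)
All input consumed and state s1 ∈ F.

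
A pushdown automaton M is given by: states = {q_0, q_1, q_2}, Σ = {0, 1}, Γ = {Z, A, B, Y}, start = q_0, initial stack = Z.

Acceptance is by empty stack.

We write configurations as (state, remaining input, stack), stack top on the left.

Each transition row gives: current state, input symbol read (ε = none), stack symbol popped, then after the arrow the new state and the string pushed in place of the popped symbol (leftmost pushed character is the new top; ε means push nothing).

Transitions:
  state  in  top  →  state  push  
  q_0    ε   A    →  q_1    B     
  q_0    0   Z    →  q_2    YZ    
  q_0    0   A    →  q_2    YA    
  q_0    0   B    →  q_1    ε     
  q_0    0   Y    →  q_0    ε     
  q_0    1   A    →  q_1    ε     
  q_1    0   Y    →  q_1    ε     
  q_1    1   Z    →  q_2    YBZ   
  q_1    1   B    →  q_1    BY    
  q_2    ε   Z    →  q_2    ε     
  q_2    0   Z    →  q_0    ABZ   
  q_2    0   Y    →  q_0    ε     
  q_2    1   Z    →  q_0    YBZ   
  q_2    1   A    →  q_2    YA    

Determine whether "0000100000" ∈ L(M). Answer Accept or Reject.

Reject

No computation consumes all input and empties the stack.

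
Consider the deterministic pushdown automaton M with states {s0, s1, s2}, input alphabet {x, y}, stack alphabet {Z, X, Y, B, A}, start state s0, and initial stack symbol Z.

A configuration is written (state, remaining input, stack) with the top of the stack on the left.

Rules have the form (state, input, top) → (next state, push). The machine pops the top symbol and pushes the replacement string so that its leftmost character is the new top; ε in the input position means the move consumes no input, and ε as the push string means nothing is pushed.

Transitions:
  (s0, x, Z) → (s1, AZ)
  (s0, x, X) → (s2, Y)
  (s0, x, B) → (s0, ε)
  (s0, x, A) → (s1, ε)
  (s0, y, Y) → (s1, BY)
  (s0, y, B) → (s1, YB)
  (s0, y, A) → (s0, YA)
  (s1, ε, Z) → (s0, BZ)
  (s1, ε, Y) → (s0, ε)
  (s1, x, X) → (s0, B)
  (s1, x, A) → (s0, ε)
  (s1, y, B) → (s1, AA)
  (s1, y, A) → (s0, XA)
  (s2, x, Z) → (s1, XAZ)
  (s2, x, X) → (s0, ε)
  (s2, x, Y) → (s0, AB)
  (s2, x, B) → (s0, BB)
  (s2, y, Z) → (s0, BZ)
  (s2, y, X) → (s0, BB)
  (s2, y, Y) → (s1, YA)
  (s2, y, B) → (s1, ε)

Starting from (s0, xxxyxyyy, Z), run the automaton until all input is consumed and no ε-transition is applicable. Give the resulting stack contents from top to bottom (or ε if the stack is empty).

BYAAZ

(s0, xxxyxyyy, Z)
  read x, top Z: go to s1, push AZ → (s1, xxyxyyy, AZ)
  read x, top A: go to s0, push ε → (s0, xyxyyy, Z)
  read x, top Z: go to s1, push AZ → (s1, yxyyy, AZ)
  read y, top A: go to s0, push XA → (s0, xyyy, XAZ)
  read x, top X: go to s2, push Y → (s2, yyy, YAZ)
  read y, top Y: go to s1, push YA → (s1, yy, YAAZ)
  ε-move, top Y: go to s0, push ε → (s0, yy, AAZ)
  read y, top A: go to s0, push YA → (s0, y, YAAZ)
  read y, top Y: go to s1, push BY → (s1, ε, BYAAZ)
All input consumed in state s1 with stack BYAAZ.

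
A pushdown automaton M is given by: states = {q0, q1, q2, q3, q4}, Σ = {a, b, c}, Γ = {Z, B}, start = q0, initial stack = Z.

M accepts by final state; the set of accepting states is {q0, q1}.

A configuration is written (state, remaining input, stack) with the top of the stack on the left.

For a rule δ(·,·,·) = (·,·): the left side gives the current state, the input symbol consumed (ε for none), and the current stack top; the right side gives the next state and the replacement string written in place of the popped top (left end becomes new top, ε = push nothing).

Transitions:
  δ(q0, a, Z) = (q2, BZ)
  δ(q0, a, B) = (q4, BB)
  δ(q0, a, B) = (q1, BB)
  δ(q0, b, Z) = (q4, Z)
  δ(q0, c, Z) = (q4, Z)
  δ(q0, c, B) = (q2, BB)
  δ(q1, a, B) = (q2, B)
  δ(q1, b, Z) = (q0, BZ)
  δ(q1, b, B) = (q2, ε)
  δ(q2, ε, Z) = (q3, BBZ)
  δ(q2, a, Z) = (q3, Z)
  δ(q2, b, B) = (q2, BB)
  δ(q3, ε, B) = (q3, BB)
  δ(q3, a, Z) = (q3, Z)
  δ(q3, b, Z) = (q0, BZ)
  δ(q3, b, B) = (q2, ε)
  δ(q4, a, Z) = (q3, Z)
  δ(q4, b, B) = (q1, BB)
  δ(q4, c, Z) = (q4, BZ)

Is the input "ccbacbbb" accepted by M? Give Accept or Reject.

Reject

No computation consumes all input and reaches a final state.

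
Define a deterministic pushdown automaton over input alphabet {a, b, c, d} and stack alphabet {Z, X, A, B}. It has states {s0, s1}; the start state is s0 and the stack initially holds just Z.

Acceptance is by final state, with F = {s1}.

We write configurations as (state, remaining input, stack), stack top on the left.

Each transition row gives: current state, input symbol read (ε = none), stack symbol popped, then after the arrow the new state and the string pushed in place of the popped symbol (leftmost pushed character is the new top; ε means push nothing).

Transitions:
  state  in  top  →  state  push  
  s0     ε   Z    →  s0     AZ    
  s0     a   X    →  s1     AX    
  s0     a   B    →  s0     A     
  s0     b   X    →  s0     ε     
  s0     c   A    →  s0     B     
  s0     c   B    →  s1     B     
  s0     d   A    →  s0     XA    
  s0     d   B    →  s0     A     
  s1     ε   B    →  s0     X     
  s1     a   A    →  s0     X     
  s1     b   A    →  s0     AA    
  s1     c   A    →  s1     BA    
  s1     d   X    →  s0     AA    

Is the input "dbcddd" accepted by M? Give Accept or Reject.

Reject

(s0, dbcddd, Z)
  ε-move, top Z: go to s0, push AZ → (s0, dbcddd, AZ)
  read d, top A: go to s0, push XA → (s0, bcddd, XAZ)
  read b, top X: go to s0, push ε → (s0, cddd, AZ)
  read c, top A: go to s0, push B → (s0, ddd, BZ)
  read d, top B: go to s0, push A → (s0, dd, AZ)
  read d, top A: go to s0, push XA → (s0, d, XAZ)
No transition applies at (s0, d, XAZ); input not fully consumed.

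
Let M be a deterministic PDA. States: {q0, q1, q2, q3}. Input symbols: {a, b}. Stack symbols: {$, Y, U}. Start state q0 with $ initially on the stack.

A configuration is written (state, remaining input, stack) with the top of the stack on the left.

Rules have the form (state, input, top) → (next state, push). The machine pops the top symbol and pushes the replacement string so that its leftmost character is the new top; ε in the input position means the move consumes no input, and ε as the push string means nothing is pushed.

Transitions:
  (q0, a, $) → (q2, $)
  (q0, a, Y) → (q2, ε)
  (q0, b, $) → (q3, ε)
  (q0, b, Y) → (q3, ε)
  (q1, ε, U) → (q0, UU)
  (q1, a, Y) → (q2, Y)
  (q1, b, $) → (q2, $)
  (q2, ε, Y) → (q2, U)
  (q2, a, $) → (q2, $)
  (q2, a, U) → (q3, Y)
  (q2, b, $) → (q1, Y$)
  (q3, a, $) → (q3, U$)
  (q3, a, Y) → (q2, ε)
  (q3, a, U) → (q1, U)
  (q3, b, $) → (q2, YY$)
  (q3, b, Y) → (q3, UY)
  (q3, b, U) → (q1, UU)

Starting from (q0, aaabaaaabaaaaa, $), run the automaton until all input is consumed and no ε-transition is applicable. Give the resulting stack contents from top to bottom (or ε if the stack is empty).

$

(q0, aaabaaaabaaaaa, $)
  read a, top $: go to q2, push $ → (q2, aabaaaabaaaaa, $)
  read a, top $: go to q2, push $ → (q2, abaaaabaaaaa, $)
  read a, top $: go to q2, push $ → (q2, baaaabaaaaa, $)
  read b, top $: go to q1, push Y$ → (q1, aaaabaaaaa, Y$)
  read a, top Y: go to q2, push Y → (q2, aaabaaaaa, Y$)
  ε-move, top Y: go to q2, push U → (q2, aaabaaaaa, U$)
  read a, top U: go to q3, push Y → (q3, aabaaaaa, Y$)
  read a, top Y: go to q2, push ε → (q2, abaaaaa, $)
  read a, top $: go to q2, push $ → (q2, baaaaa, $)
  read b, top $: go to q1, push Y$ → (q1, aaaaa, Y$)
  read a, top Y: go to q2, push Y → (q2, aaaa, Y$)
  ε-move, top Y: go to q2, push U → (q2, aaaa, U$)
  read a, top U: go to q3, push Y → (q3, aaa, Y$)
  read a, top Y: go to q2, push ε → (q2, aa, $)
  read a, top $: go to q2, push $ → (q2, a, $)
  read a, top $: go to q2, push $ → (q2, ε, $)
All input consumed in state q2 with stack $.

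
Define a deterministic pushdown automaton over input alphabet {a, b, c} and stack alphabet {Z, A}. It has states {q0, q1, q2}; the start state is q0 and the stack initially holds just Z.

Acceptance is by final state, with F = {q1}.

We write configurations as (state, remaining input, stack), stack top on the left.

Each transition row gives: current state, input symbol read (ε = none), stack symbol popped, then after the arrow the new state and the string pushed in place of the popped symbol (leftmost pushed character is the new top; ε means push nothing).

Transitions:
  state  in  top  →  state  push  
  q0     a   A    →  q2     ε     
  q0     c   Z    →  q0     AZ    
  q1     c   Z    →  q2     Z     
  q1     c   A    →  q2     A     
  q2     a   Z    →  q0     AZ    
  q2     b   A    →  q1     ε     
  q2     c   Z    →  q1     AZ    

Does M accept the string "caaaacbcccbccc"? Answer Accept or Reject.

(q0, caaaacbcccbccc, Z)
  read c, top Z: go to q0, push AZ → (q0, aaaacbcccbccc, AZ)
  read a, top A: go to q2, push ε → (q2, aaacbcccbccc, Z)
  read a, top Z: go to q0, push AZ → (q0, aacbcccbccc, AZ)
  read a, top A: go to q2, push ε → (q2, acbcccbccc, Z)
  read a, top Z: go to q0, push AZ → (q0, cbcccbccc, AZ)
No transition applies at (q0, cbcccbccc, AZ); input not fully consumed.

Reject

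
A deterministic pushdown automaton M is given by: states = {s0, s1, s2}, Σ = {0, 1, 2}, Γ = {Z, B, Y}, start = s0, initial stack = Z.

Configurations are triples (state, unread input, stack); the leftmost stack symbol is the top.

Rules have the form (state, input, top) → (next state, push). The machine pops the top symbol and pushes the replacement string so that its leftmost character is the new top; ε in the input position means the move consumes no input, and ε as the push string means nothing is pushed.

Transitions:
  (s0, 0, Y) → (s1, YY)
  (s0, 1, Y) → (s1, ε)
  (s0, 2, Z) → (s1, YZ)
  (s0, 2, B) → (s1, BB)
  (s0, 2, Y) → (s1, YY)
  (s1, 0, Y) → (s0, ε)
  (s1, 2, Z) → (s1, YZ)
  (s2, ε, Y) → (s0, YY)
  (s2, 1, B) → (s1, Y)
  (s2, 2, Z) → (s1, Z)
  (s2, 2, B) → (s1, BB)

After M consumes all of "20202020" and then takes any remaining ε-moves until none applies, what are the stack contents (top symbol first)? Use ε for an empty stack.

(s0, 20202020, Z) ⊢ (s1, 0202020, YZ) ⊢ (s0, 202020, Z) ⊢ (s1, 02020, YZ) ⊢ (s0, 2020, Z) ⊢ (s1, 020, YZ) ⊢ (s0, 20, Z) ⊢ (s1, 0, YZ) ⊢ (s0, ε, Z)
All input consumed in state s0 with stack Z.

Z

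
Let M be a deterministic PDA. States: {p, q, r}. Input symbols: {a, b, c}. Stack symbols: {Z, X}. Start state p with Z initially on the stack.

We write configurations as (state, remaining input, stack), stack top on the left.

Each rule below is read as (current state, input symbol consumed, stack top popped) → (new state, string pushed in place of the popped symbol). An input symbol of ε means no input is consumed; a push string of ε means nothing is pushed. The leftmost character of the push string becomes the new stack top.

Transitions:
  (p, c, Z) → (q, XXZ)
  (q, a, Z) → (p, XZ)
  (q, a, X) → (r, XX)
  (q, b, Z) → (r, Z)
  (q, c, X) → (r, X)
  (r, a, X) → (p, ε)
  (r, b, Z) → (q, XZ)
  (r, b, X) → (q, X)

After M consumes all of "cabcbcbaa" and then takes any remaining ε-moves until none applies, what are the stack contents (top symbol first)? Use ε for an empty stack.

(p, cabcbcbaa, Z)
  read c, top Z: go to q, push XXZ → (q, abcbcbaa, XXZ)
  read a, top X: go to r, push XX → (r, bcbcbaa, XXXZ)
  read b, top X: go to q, push X → (q, cbcbaa, XXXZ)
  read c, top X: go to r, push X → (r, bcbaa, XXXZ)
  read b, top X: go to q, push X → (q, cbaa, XXXZ)
  read c, top X: go to r, push X → (r, baa, XXXZ)
  read b, top X: go to q, push X → (q, aa, XXXZ)
  read a, top X: go to r, push XX → (r, a, XXXXZ)
  read a, top X: go to p, push ε → (p, ε, XXXZ)
All input consumed in state p with stack XXXZ.

XXXZ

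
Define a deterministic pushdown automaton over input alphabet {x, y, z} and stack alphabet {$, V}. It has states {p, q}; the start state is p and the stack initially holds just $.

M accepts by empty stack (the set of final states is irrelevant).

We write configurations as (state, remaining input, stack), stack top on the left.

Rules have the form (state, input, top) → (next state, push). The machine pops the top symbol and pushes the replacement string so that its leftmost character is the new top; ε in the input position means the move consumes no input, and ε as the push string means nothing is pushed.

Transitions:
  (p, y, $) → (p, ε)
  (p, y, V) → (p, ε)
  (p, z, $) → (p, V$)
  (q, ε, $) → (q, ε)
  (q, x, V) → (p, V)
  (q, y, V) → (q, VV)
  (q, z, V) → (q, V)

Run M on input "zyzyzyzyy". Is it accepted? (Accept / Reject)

(p, zyzyzyzyy, $)
  read z, top $: go to p, push V$ → (p, yzyzyzyy, V$)
  read y, top V: go to p, push ε → (p, zyzyzyy, $)
  read z, top $: go to p, push V$ → (p, yzyzyy, V$)
  read y, top V: go to p, push ε → (p, zyzyy, $)
  read z, top $: go to p, push V$ → (p, yzyy, V$)
  read y, top V: go to p, push ε → (p, zyy, $)
  read z, top $: go to p, push V$ → (p, yy, V$)
  read y, top V: go to p, push ε → (p, y, $)
  read y, top $: go to p, push ε → (p, ε, ε)
All input consumed and the stack is empty.

Accept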